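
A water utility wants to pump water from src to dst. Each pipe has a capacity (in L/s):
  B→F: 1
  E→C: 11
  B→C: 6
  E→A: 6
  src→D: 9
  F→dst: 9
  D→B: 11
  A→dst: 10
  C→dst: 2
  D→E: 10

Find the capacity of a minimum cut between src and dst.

9

Max flow = 9 (via 3 augmenting paths).
In the residual at optimum, the set reachable from src is {src}.
Cut edges: src→D (cap 9). Sum = 9.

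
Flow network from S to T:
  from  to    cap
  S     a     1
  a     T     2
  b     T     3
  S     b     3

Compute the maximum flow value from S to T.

Augment S→b→T: bottleneck 3. Total 3.
Augment S→a→T: bottleneck 1. Total 4.
No augmenting path remains in the residual graph.

4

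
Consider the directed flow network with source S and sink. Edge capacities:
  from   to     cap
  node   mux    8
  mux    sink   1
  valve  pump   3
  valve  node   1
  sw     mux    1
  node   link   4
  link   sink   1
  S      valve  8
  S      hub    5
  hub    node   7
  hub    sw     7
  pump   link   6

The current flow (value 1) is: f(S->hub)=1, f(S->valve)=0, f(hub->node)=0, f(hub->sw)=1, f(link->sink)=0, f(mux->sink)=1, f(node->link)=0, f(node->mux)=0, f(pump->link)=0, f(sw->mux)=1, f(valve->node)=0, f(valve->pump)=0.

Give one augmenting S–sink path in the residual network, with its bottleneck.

S->hub->node->link->sink, bottleneck 1

Residual along S->hub->node->link->sink: S->hub: 4, hub->node: 7, node->link: 4, link->sink: 1.
Bottleneck = min = 1.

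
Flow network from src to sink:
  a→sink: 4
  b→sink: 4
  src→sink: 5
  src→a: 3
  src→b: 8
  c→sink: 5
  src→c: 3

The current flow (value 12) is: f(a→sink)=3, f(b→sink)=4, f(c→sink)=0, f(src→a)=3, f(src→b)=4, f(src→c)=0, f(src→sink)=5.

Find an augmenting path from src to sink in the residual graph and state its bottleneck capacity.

Residual along src→c→sink: src→c: 3, c→sink: 5.
Bottleneck = min = 3.

src→c→sink, bottleneck 3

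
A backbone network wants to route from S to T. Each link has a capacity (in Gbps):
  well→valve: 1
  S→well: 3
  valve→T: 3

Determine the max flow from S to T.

1

Augment S→well→valve→T: bottleneck 1. Total 1.
No augmenting path remains in the residual graph.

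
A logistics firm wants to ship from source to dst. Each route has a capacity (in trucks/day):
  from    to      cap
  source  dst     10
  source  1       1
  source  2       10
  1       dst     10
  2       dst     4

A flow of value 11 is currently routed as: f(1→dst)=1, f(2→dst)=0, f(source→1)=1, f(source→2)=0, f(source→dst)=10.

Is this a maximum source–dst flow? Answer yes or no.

Residual path source→2→dst has bottleneck 4 > 0.
Pushing 4 along it raises the flow to 15, so the given flow is not maximum.

No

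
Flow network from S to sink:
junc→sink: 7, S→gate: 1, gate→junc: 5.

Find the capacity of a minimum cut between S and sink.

1

Max flow = 1 (via 1 augmenting path).
In the residual at optimum, the set reachable from S is {S}.
Cut edges: S→gate (cap 1). Sum = 1.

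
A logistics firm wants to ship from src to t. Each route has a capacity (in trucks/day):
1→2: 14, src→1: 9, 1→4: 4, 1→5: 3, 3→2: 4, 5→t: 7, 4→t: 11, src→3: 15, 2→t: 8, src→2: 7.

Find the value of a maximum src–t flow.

15

Augment src→2→t: bottleneck 7. Total 7.
Augment src→1→5→t: bottleneck 3. Total 10.
Augment src→1→2→t: bottleneck 1. Total 11.
Augment src→1→4→t: bottleneck 4. Total 15.
No augmenting path remains in the residual graph.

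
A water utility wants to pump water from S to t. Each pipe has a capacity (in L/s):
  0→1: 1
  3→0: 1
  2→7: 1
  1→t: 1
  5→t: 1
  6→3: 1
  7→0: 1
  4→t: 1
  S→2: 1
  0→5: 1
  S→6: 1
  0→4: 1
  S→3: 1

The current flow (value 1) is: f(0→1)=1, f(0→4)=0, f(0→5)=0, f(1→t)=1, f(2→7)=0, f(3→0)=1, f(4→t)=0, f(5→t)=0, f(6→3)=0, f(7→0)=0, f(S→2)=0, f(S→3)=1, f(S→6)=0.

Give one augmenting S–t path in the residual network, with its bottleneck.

Residual along S→2→7→0→4→t: S→2: 1, 2→7: 1, 7→0: 1, 0→4: 1, 4→t: 1.
Bottleneck = min = 1.

S→2→7→0→4→t, bottleneck 1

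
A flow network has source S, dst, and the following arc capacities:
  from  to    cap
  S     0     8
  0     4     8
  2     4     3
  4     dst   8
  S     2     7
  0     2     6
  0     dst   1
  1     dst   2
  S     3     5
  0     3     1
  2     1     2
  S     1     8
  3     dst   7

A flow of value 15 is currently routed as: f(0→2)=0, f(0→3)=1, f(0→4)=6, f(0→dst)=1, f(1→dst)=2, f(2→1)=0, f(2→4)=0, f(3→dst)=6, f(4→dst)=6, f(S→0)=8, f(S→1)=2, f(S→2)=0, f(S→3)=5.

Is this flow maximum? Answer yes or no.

Residual path S→2→4→dst has bottleneck 2 > 0.
Pushing 2 along it raises the flow to 17, so the given flow is not maximum.

No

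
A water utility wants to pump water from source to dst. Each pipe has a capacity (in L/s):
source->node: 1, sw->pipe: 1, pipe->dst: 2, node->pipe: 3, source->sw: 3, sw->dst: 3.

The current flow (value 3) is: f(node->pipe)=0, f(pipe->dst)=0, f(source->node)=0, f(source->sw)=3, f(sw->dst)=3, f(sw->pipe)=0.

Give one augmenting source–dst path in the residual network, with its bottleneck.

source->node->pipe->dst, bottleneck 1

Residual along source->node->pipe->dst: source->node: 1, node->pipe: 3, pipe->dst: 2.
Bottleneck = min = 1.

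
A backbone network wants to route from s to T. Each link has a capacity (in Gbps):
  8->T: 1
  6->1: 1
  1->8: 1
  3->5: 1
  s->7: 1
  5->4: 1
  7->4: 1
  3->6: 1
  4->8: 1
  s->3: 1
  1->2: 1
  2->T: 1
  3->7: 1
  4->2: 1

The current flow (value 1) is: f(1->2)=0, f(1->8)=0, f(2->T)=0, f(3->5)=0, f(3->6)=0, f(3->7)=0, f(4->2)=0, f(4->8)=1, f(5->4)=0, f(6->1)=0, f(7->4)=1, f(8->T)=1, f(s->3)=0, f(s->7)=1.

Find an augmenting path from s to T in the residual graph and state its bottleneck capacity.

Residual along s->3->5->4->2->T: s->3: 1, 3->5: 1, 5->4: 1, 4->2: 1, 2->T: 1.
Bottleneck = min = 1.

s->3->5->4->2->T, bottleneck 1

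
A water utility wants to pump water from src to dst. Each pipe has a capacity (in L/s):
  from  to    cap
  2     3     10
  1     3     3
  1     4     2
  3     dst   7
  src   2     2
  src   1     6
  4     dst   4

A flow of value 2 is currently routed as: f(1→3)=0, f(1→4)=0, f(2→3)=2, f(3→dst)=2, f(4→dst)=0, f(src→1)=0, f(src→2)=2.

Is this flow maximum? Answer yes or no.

No

Residual path src→1→3→dst has bottleneck 3 > 0.
Pushing 3 along it raises the flow to 5, so the given flow is not maximum.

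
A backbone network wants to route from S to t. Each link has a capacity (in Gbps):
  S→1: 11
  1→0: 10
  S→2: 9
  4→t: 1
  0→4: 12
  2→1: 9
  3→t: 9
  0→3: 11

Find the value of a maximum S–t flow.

10

Augment S→1→0→4→t: bottleneck 1. Total 1.
Augment S→1→0→3→t: bottleneck 9. Total 10.
No augmenting path remains in the residual graph.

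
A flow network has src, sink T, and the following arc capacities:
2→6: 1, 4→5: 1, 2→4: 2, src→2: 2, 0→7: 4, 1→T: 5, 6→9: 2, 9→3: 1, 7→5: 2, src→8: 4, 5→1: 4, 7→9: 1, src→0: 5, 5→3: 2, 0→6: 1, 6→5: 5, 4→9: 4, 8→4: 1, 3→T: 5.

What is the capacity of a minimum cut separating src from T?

6

Max flow = 6 (via 6 augmenting paths).
In the residual at optimum, the set reachable from src is {0, 2, 4, 7, 8, 9, src}.
Cut edges: 2→6 (cap 1), 0→6 (cap 1), 7→5 (cap 2), 4→5 (cap 1), 9→3 (cap 1). Sum = 6.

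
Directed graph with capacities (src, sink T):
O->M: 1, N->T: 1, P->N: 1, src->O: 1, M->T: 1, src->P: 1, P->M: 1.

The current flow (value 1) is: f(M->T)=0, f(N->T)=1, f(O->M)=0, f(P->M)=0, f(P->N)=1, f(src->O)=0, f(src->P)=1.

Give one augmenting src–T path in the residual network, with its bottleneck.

Residual along src->O->M->T: src->O: 1, O->M: 1, M->T: 1.
Bottleneck = min = 1.

src->O->M->T, bottleneck 1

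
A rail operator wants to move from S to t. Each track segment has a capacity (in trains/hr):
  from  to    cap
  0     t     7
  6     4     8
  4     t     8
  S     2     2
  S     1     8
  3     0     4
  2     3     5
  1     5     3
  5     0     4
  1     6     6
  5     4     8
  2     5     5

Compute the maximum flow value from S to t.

Augment S→2→3→0→t: bottleneck 2. Total 2.
Augment S→1→5→0→t: bottleneck 3. Total 5.
Augment S→1→6→4→t: bottleneck 5. Total 10.
No augmenting path remains in the residual graph.

10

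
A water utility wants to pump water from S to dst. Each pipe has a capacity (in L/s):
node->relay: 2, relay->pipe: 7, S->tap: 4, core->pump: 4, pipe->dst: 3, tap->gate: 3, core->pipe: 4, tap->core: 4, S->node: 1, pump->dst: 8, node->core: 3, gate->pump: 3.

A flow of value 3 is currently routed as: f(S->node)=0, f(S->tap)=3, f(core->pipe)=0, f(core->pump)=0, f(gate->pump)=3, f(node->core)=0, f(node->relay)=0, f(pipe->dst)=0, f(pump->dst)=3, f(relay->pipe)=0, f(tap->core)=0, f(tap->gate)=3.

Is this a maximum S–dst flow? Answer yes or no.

Residual path S->tap->core->pump->dst has bottleneck 1 > 0.
Pushing 1 along it raises the flow to 4, so the given flow is not maximum.

No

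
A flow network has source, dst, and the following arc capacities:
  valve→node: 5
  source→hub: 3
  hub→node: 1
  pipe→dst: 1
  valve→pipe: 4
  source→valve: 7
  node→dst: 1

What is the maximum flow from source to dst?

Augment source→hub→node→dst: bottleneck 1. Total 1.
Augment source→valve→pipe→dst: bottleneck 1. Total 2.
No augmenting path remains in the residual graph.

2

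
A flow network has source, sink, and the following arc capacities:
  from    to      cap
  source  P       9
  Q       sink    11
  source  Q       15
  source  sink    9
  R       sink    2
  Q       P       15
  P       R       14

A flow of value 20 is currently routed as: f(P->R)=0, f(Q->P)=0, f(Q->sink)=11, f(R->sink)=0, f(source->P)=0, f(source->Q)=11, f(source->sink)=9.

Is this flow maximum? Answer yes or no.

Residual path source->P->R->sink has bottleneck 2 > 0.
Pushing 2 along it raises the flow to 22, so the given flow is not maximum.

No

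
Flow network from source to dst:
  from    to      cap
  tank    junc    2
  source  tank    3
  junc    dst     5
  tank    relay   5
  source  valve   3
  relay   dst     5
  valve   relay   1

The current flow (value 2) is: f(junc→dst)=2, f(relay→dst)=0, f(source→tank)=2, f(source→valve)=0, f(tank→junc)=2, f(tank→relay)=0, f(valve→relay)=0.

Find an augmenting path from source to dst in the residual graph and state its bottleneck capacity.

Residual along source→tank→relay→dst: source→tank: 1, tank→relay: 5, relay→dst: 5.
Bottleneck = min = 1.

source→tank→relay→dst, bottleneck 1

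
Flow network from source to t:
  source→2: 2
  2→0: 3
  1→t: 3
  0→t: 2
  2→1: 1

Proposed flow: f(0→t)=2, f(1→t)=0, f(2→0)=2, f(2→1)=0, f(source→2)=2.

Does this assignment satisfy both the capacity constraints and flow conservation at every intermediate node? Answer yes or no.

Yes

Every edge has 0 ≤ f(e) ≤ cap(e).
At each intermediate node, inflow equals outflow.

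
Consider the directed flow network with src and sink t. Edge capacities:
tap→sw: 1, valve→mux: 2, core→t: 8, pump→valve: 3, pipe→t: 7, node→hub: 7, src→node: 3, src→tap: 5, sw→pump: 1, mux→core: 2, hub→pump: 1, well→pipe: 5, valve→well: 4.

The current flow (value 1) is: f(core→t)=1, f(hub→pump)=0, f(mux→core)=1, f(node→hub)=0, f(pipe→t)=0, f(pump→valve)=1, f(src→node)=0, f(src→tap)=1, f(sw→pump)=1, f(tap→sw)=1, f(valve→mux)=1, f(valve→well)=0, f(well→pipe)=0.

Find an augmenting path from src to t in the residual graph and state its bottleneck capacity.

Residual along src→node→hub→pump→valve→mux→core→t: src→node: 3, node→hub: 7, hub→pump: 1, pump→valve: 2, valve→mux: 1, mux→core: 1, core→t: 7.
Bottleneck = min = 1.

src→node→hub→pump→valve→mux→core→t, bottleneck 1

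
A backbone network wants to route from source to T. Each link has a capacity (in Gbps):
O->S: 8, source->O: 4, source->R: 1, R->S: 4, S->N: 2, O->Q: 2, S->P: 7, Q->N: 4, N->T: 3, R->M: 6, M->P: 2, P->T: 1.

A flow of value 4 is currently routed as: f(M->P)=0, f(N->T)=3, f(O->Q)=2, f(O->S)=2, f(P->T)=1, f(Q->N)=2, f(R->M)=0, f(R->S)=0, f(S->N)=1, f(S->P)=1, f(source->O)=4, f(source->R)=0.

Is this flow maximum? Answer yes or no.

Yes

Residual reachable from source: {M, N, O, P, Q, R, S, source}; T is not reachable.
Saturated cut: N->T, P->T with total capacity 4 = current flow value. Flow is maximum.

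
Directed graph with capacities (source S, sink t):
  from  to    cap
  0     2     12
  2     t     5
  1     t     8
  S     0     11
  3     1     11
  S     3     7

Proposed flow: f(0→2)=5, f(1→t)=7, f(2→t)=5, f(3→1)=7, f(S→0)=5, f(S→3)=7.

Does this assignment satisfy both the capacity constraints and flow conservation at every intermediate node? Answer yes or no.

Every edge has 0 ≤ f(e) ≤ cap(e).
At each intermediate node, inflow equals outflow.

Yes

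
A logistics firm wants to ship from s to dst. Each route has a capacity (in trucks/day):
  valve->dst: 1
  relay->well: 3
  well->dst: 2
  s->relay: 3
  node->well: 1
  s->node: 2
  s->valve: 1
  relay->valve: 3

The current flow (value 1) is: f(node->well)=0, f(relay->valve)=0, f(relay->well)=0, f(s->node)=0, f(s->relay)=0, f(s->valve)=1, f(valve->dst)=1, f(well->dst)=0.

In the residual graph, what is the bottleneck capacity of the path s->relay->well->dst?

2

Residual capacities along the path: s->relay: 3, relay->well: 3, well->dst: 2.
Minimum is 2.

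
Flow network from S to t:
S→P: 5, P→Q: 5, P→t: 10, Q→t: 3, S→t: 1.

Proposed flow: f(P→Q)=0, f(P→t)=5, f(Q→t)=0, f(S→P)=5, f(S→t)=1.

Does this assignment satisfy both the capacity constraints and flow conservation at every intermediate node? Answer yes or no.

Yes

Every edge has 0 ≤ f(e) ≤ cap(e).
At each intermediate node, inflow equals outflow.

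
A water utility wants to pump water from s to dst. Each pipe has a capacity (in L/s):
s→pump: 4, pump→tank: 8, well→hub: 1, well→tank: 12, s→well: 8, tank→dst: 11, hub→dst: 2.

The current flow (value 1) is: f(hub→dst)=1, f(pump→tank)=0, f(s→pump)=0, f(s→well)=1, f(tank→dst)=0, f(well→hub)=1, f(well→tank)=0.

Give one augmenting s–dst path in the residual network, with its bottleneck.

s→well→tank→dst, bottleneck 7

Residual along s→well→tank→dst: s→well: 7, well→tank: 12, tank→dst: 11.
Bottleneck = min = 7.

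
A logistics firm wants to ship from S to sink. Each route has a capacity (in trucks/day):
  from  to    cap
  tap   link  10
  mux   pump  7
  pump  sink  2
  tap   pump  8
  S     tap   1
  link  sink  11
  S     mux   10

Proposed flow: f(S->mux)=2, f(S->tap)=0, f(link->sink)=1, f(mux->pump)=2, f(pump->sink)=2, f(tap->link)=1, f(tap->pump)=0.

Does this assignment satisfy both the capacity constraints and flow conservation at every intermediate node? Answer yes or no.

Conservation fails at tap: inflow 0 ≠ outflow 1.

No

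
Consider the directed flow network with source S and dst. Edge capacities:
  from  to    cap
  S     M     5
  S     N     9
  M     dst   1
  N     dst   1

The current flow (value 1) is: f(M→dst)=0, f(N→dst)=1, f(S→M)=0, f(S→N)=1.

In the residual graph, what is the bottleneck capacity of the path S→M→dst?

1

Residual capacities along the path: S→M: 5, M→dst: 1.
Minimum is 1.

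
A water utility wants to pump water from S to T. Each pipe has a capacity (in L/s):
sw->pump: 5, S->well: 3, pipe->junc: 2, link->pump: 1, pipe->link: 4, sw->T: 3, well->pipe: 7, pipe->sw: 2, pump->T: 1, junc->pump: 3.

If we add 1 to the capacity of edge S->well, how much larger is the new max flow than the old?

0

Original max flow = 3.
Even with extra capacity on S->well, another cut of capacity 3 remains binding.
New max flow = 3. Increase = 0.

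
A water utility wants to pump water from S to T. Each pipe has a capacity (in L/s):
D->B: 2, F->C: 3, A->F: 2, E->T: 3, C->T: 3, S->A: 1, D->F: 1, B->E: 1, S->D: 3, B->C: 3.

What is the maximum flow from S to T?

Augment S->A->F->C->T: bottleneck 1. Total 1.
Augment S->D->F->C->T: bottleneck 1. Total 2.
Augment S->D->B->E->T: bottleneck 1. Total 3.
Augment S->D->B->C->T: bottleneck 1. Total 4.
No augmenting path remains in the residual graph.

4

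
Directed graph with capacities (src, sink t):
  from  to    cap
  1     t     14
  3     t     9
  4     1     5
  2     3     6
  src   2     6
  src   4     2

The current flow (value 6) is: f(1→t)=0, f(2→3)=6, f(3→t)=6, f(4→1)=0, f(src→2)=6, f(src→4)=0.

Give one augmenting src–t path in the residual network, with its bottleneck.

src→4→1→t, bottleneck 2

Residual along src→4→1→t: src→4: 2, 4→1: 5, 1→t: 14.
Bottleneck = min = 2.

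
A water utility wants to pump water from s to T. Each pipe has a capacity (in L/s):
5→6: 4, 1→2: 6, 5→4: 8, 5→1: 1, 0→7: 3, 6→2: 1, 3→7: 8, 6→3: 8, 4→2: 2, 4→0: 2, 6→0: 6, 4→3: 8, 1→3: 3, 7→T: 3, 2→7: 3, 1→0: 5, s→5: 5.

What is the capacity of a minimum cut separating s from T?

Max flow = 3 (via 2 augmenting paths).
In the residual at optimum, the set reachable from s is {0, 1, 2, 3, 4, 5, 6, 7, s}.
Cut edges: 7→T (cap 3). Sum = 3.

3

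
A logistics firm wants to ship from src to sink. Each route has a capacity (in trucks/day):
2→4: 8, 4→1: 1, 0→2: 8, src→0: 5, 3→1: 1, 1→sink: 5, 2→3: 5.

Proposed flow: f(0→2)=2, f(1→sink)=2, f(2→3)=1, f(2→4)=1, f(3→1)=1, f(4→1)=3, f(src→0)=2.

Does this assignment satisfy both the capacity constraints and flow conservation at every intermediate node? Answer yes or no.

Capacity violated on 4→1: flow 3 > capacity 1.

No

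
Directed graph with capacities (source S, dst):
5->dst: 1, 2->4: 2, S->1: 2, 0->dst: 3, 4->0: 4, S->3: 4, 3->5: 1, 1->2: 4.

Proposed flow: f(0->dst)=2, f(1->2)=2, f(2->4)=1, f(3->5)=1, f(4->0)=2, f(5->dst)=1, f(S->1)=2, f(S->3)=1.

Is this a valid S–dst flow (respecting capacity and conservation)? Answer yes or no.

Conservation fails at 2: inflow 2 ≠ outflow 1.

No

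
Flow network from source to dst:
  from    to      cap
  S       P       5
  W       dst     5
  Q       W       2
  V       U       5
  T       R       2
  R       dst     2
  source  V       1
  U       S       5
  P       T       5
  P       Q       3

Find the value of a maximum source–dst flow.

Augment source→V→U→S→P→T→R→dst: bottleneck 1. Total 1.
No augmenting path remains in the residual graph.

1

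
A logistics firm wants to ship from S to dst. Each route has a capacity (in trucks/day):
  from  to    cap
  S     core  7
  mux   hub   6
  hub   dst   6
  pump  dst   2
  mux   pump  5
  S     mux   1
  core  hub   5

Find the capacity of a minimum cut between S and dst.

6

Max flow = 6 (via 2 augmenting paths).
In the residual at optimum, the set reachable from S is {S, core}.
Cut edges: S->mux (cap 1), core->hub (cap 5). Sum = 6.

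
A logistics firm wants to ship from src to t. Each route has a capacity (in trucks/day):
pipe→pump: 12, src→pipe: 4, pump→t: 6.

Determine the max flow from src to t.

4

Augment src→pipe→pump→t: bottleneck 4. Total 4.
No augmenting path remains in the residual graph.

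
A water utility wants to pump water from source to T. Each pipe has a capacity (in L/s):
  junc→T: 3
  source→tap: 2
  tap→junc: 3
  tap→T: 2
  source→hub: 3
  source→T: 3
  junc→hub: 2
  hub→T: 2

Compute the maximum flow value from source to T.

Augment source→T: bottleneck 3. Total 3.
Augment source→tap→T: bottleneck 2. Total 5.
Augment source→hub→T: bottleneck 2. Total 7.
No augmenting path remains in the residual graph.

7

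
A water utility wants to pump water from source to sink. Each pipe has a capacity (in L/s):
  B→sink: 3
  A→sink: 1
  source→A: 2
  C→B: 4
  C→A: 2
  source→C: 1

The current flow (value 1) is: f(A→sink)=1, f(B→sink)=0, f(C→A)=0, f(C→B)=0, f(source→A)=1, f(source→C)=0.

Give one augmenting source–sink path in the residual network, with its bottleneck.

Residual along source→C→B→sink: source→C: 1, C→B: 4, B→sink: 3.
Bottleneck = min = 1.

source→C→B→sink, bottleneck 1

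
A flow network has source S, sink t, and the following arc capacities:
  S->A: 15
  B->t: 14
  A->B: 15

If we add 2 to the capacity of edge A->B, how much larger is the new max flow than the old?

Original max flow = 14.
Edge A->B does not cross the min cut (source side {A, B, S}), so extra capacity there cannot help.
New max flow = 14. Increase = 0.

0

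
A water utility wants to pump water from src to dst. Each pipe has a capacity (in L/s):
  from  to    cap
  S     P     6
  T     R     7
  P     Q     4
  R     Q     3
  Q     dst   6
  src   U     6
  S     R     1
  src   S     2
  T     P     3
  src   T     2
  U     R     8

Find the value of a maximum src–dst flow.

Augment src→U→R→Q→dst: bottleneck 3. Total 3.
Augment src→T→P→Q→dst: bottleneck 2. Total 5.
Augment src→S→P→Q→dst: bottleneck 1. Total 6.
No augmenting path remains in the residual graph.

6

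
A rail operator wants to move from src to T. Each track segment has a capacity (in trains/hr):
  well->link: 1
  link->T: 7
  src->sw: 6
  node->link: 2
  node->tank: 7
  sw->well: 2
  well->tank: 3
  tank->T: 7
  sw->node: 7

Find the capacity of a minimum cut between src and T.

Max flow = 6 (via 1 augmenting path).
In the residual at optimum, the set reachable from src is {src}.
Cut edges: src->sw (cap 6). Sum = 6.

6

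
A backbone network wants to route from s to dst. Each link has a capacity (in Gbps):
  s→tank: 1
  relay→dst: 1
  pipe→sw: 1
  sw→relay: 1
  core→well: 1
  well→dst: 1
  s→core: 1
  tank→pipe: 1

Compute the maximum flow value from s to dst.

2

Augment s→core→well→dst: bottleneck 1. Total 1.
Augment s→tank→pipe→sw→relay→dst: bottleneck 1. Total 2.
No augmenting path remains in the residual graph.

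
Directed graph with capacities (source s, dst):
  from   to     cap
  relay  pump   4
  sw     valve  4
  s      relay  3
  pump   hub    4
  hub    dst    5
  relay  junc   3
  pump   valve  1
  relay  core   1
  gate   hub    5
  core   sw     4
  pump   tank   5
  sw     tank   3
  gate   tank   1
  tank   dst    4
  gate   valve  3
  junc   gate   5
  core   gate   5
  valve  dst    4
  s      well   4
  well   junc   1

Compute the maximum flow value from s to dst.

4

Augment s→relay→pump→hub→dst: bottleneck 3. Total 3.
Augment s→well→junc→gate→valve→dst: bottleneck 1. Total 4.
No augmenting path remains in the residual graph.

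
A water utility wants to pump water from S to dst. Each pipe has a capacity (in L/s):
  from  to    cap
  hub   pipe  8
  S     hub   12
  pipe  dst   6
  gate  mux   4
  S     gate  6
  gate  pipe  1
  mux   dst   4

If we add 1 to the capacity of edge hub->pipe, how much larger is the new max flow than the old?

0

Original max flow = 10.
Edge hub->pipe does not cross the min cut (source side {S, gate, hub, pipe}), so extra capacity there cannot help.
New max flow = 10. Increase = 0.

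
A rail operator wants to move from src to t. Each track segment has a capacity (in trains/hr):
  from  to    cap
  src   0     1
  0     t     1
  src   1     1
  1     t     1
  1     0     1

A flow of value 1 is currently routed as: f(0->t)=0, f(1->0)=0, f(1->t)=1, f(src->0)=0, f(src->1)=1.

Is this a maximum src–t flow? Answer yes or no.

Residual path src->0->t has bottleneck 1 > 0.
Pushing 1 along it raises the flow to 2, so the given flow is not maximum.

No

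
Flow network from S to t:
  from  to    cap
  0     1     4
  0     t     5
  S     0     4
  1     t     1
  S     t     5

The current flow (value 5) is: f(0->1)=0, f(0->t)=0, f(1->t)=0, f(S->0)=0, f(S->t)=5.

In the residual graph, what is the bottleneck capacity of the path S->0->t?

4

Residual capacities along the path: S->0: 4, 0->t: 5.
Minimum is 4.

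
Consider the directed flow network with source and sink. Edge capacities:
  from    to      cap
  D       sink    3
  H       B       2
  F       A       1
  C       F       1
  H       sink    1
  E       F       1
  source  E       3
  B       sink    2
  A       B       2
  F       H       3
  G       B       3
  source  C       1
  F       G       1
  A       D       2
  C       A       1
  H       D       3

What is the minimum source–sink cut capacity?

Max flow = 2 (via 2 augmenting paths).
In the residual at optimum, the set reachable from source is {E, source}.
Cut edges: source->C (cap 1), E->F (cap 1). Sum = 2.

2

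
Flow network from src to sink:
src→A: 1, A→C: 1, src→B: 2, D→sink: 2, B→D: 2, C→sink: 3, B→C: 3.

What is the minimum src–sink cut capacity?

Max flow = 3 (via 2 augmenting paths).
In the residual at optimum, the set reachable from src is {src}.
Cut edges: src→B (cap 2), src→A (cap 1). Sum = 3.

3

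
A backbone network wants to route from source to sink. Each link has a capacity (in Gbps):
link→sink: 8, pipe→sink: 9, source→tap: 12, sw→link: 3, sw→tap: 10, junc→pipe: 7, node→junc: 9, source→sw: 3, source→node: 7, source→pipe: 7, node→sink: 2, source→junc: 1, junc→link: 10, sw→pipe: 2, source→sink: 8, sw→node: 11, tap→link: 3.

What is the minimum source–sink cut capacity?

Max flow = 27 (via 8 augmenting paths).
In the residual at optimum, the set reachable from source is {junc, link, node, pipe, source, sw, tap}.
Cut edges: source→sink (cap 8), node→sink (cap 2), pipe→sink (cap 9), link→sink (cap 8). Sum = 27.

27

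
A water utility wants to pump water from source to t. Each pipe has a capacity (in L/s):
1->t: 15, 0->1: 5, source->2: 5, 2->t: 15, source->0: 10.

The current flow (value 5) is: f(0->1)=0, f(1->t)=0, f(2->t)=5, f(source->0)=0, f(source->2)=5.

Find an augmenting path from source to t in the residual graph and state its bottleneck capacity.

Residual along source->0->1->t: source->0: 10, 0->1: 5, 1->t: 15.
Bottleneck = min = 5.

source->0->1->t, bottleneck 5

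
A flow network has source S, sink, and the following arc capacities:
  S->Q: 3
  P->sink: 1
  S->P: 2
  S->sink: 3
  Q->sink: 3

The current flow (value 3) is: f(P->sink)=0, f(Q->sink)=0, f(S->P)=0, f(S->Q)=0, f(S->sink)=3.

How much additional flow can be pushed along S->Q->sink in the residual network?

3

Residual capacities along the path: S->Q: 3, Q->sink: 3.
Minimum is 3.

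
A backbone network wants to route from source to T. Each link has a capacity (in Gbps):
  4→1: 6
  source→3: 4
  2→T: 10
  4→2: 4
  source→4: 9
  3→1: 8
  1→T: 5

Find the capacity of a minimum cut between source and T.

9

Max flow = 9 (via 2 augmenting paths).
In the residual at optimum, the set reachable from source is {1, 3, 4, source}.
Cut edges: 4→2 (cap 4), 1→T (cap 5). Sum = 9.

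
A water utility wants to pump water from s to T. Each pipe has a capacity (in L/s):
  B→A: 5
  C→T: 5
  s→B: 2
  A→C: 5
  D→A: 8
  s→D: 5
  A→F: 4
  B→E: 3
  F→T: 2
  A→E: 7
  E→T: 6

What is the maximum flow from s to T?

7

Augment s→B→E→T: bottleneck 2. Total 2.
Augment s→D→A→E→T: bottleneck 4. Total 6.
Augment s→D→A→F→T: bottleneck 1. Total 7.
No augmenting path remains in the residual graph.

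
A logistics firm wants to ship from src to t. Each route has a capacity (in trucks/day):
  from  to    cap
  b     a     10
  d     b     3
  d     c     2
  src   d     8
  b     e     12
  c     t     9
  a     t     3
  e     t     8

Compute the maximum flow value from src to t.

Augment src→d→c→t: bottleneck 2. Total 2.
Augment src→d→b→e→t: bottleneck 3. Total 5.
No augmenting path remains in the residual graph.

5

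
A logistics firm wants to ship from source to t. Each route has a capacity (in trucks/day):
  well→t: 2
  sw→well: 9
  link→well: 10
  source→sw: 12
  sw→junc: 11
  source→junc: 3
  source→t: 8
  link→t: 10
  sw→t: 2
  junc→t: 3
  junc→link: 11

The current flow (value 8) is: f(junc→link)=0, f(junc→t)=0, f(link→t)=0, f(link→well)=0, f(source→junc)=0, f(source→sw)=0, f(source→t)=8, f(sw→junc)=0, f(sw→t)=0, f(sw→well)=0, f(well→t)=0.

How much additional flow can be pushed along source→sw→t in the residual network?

2

Residual capacities along the path: source→sw: 12, sw→t: 2.
Minimum is 2.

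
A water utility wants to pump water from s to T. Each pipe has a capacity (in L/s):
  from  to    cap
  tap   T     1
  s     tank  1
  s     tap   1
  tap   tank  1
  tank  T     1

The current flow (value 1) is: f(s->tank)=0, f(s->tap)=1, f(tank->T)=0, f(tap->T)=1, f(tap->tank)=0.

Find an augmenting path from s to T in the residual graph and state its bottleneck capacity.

s->tank->T, bottleneck 1

Residual along s->tank->T: s->tank: 1, tank->T: 1.
Bottleneck = min = 1.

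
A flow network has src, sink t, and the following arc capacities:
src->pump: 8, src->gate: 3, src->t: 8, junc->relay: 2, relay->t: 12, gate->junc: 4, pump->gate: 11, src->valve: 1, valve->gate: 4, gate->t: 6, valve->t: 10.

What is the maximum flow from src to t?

Augment src->t: bottleneck 8. Total 8.
Augment src->valve->t: bottleneck 1. Total 9.
Augment src->gate->t: bottleneck 3. Total 12.
Augment src->pump->gate->t: bottleneck 3. Total 15.
Augment src->pump->gate->junc->relay->t: bottleneck 2. Total 17.
No augmenting path remains in the residual graph.

17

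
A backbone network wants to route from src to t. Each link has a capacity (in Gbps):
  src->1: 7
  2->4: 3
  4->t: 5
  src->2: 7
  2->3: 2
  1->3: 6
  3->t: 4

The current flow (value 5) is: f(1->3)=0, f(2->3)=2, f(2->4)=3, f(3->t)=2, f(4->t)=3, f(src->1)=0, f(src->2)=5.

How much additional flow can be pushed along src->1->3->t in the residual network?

2

Residual capacities along the path: src->1: 7, 1->3: 6, 3->t: 2.
Minimum is 2.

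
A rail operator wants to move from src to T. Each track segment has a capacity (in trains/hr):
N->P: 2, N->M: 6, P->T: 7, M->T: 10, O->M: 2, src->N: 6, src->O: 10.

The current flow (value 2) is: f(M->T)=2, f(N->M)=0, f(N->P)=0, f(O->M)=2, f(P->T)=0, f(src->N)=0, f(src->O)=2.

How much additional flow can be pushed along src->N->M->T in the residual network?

6

Residual capacities along the path: src->N: 6, N->M: 6, M->T: 8.
Minimum is 6.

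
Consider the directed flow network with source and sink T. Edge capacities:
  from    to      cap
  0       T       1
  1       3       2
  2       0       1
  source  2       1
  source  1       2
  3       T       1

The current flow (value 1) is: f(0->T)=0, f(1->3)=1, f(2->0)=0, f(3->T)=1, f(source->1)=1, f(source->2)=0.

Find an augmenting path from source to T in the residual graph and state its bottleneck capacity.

Residual along source->2->0->T: source->2: 1, 2->0: 1, 0->T: 1.
Bottleneck = min = 1.

source->2->0->T, bottleneck 1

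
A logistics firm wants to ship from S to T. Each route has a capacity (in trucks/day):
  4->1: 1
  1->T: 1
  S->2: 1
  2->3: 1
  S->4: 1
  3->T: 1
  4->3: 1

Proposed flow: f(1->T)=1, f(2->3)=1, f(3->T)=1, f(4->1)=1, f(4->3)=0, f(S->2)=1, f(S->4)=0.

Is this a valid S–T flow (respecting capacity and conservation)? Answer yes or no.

Conservation fails at 4: inflow 0 ≠ outflow 1.

No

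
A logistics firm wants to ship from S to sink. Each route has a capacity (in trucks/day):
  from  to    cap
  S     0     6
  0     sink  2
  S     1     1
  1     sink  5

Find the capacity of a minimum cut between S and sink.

3

Max flow = 3 (via 2 augmenting paths).
In the residual at optimum, the set reachable from S is {0, S}.
Cut edges: S→1 (cap 1), 0→sink (cap 2). Sum = 3.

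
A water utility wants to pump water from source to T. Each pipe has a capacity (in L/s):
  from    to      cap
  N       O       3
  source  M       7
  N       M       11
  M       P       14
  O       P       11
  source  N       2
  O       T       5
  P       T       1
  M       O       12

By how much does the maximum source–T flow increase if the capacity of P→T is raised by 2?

Original max flow = 6.
After raising cap(P→T), augmenting paths through that edge carry 2 more units.
New max flow = 8. Increase = 2.

2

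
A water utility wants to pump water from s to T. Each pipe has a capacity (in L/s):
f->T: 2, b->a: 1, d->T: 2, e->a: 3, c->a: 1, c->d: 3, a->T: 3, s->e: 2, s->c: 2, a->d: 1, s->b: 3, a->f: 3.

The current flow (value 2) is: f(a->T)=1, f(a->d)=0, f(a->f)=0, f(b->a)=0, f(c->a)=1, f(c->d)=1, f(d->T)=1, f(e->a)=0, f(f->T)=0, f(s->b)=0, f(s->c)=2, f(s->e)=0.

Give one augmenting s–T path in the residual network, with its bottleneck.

s->e->a->T, bottleneck 2

Residual along s->e->a->T: s->e: 2, e->a: 3, a->T: 2.
Bottleneck = min = 2.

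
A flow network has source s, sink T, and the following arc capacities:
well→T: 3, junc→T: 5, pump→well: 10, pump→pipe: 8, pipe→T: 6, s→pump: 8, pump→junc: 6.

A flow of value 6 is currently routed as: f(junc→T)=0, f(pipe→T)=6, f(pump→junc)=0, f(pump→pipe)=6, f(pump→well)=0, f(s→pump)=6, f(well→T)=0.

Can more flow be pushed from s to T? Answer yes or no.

Yes

Residual path s→pump→well→T has bottleneck 2 > 0.
Pushing 2 along it raises the flow to 8, so the given flow is not maximum.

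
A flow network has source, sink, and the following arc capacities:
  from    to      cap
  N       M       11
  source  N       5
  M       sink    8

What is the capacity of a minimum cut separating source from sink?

5

Max flow = 5 (via 1 augmenting path).
In the residual at optimum, the set reachable from source is {source}.
Cut edges: source->N (cap 5). Sum = 5.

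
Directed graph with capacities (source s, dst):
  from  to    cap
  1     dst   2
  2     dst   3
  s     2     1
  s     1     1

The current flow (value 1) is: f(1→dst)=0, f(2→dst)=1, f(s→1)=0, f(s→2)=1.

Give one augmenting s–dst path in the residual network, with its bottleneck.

Residual along s→1→dst: s→1: 1, 1→dst: 2.
Bottleneck = min = 1.

s→1→dst, bottleneck 1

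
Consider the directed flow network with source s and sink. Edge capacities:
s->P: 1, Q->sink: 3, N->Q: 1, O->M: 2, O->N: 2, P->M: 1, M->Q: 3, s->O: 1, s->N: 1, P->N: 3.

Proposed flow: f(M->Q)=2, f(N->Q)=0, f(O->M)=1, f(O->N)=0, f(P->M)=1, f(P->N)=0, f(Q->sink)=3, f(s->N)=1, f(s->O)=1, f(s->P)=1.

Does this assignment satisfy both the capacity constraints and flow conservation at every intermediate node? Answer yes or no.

Conservation fails at N: inflow 1 ≠ outflow 0.

No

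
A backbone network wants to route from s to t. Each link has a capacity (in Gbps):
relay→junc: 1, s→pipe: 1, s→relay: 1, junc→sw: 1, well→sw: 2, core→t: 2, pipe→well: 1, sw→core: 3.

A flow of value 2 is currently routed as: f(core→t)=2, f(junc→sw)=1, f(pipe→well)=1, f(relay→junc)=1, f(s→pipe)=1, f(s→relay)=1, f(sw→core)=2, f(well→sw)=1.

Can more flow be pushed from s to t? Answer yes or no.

No

Residual reachable from s: {s}; t is not reachable.
Saturated cut: s→pipe, s→relay with total capacity 2 = current flow value. Flow is maximum.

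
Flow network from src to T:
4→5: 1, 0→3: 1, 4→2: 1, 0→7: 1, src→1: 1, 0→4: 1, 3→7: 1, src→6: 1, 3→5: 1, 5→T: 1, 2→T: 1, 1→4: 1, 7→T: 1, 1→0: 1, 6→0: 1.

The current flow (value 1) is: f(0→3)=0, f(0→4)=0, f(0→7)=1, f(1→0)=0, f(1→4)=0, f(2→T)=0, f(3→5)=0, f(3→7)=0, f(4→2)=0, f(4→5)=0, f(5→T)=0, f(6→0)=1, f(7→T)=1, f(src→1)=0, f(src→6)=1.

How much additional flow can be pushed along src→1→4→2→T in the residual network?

Residual capacities along the path: src→1: 1, 1→4: 1, 4→2: 1, 2→T: 1.
Minimum is 1.

1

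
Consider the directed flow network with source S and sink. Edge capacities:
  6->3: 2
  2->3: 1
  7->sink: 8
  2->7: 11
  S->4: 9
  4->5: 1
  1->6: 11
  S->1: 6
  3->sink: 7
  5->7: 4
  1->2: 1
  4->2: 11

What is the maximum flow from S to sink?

11

Augment S->4->5->7->sink: bottleneck 1. Total 1.
Augment S->4->2->7->sink: bottleneck 7. Total 8.
Augment S->4->2->3->sink: bottleneck 1. Total 9.
Augment S->1->6->3->sink: bottleneck 2. Total 11.
No augmenting path remains in the residual graph.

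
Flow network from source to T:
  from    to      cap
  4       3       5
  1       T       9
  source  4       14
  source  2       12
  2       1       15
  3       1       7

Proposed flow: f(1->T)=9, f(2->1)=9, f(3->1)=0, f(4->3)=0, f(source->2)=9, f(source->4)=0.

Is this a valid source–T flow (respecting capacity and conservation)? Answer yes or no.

Yes

Every edge has 0 ≤ f(e) ≤ cap(e).
At each intermediate node, inflow equals outflow.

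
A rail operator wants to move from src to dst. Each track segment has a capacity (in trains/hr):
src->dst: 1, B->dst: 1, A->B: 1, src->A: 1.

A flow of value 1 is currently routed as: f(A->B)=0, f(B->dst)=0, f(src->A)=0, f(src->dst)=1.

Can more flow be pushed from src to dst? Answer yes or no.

Yes

Residual path src->A->B->dst has bottleneck 1 > 0.
Pushing 1 along it raises the flow to 2, so the given flow is not maximum.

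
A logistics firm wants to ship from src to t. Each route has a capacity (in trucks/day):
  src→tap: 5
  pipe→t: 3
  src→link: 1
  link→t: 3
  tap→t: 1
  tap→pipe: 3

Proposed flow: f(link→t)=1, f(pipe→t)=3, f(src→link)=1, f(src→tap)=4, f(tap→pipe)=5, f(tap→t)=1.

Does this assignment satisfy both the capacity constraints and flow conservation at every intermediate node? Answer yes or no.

Capacity violated on tap→pipe: flow 5 > capacity 3.

No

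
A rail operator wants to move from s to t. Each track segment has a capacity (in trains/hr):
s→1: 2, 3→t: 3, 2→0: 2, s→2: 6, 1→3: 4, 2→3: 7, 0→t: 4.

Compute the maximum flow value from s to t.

Augment s→2→0→t: bottleneck 2. Total 2.
Augment s→2→3→t: bottleneck 3. Total 5.
No augmenting path remains in the residual graph.

5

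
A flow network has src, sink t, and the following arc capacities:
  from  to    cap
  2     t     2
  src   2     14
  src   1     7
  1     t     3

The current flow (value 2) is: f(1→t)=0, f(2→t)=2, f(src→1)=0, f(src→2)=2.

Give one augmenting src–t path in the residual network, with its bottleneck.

Residual along src→1→t: src→1: 7, 1→t: 3.
Bottleneck = min = 3.

src→1→t, bottleneck 3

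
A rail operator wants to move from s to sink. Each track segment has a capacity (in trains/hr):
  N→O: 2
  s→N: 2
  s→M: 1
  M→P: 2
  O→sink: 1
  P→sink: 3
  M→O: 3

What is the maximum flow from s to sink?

2

Augment s→M→P→sink: bottleneck 1. Total 1.
Augment s→N→O→sink: bottleneck 1. Total 2.
No augmenting path remains in the residual graph.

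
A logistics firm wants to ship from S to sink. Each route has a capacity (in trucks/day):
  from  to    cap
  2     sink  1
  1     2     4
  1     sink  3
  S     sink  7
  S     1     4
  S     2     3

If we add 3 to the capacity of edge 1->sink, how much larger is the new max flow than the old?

Original max flow = 11.
After raising cap(1->sink), augmenting paths through that edge carry 1 more unit.
New max flow = 12. Increase = 1.

1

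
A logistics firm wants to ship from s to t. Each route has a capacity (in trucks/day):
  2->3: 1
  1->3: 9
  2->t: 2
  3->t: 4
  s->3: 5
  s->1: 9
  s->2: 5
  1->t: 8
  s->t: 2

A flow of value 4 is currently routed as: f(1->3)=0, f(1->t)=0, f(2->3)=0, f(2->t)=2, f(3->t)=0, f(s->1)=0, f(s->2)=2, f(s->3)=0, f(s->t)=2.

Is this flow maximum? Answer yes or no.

No

Residual path s->1->t has bottleneck 8 > 0.
Pushing 8 along it raises the flow to 12, so the given flow is not maximum.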